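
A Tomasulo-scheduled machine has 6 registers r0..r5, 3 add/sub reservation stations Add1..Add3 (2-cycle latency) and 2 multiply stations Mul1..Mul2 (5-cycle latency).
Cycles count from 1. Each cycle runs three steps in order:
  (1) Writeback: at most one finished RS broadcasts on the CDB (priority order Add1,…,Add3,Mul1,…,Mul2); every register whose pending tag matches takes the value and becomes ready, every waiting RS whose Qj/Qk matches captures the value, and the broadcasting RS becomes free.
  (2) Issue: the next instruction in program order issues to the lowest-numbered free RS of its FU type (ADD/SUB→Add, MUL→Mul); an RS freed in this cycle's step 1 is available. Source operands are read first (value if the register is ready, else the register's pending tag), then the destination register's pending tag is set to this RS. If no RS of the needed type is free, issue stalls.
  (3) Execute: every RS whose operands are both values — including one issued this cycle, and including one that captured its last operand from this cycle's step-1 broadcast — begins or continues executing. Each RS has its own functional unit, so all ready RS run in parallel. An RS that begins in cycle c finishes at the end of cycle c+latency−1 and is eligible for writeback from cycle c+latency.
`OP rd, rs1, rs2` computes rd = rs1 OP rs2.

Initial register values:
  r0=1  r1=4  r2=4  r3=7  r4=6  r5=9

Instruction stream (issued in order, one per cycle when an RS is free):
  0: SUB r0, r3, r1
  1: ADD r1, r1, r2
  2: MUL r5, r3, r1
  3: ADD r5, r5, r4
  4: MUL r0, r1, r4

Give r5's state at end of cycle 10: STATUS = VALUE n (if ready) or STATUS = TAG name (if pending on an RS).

STATUS = TAG Add1

cycle 1: issue SUB r0<-Add1 // r0:Add1,r1:4,r2:4,r3:7,r4:6,r5:9
cycle 2: issue ADD r1<-Add2 // r0:Add1,r1:Add2,r2:4,r3:7,r4:6,r5:9
cycle 3: CDB Add1=3; issue MUL r5<-Mul1 // r0:3,r1:Add2,r2:4,r3:7,r4:6,r5:Mul1
cycle 4: CDB Add2=8; issue ADD r5<-Add1 // r0:3,r1:8,r2:4,r3:7,r4:6,r5:Add1
cycle 5: issue MUL r0<-Mul2 // r0:Mul2,r1:8,r2:4,r3:7,r4:6,r5:Add1
cycle 6: - // r0:Mul2,r1:8,r2:4,r3:7,r4:6,r5:Add1
cycle 7: - // r0:Mul2,r1:8,r2:4,r3:7,r4:6,r5:Add1
cycle 8: - // r0:Mul2,r1:8,r2:4,r3:7,r4:6,r5:Add1
cycle 9: CDB Mul1=56 // r0:Mul2,r1:8,r2:4,r3:7,r4:6,r5:Add1
cycle 10: CDB Mul2=48 // r0:48,r1:8,r2:4,r3:7,r4:6,r5:Add1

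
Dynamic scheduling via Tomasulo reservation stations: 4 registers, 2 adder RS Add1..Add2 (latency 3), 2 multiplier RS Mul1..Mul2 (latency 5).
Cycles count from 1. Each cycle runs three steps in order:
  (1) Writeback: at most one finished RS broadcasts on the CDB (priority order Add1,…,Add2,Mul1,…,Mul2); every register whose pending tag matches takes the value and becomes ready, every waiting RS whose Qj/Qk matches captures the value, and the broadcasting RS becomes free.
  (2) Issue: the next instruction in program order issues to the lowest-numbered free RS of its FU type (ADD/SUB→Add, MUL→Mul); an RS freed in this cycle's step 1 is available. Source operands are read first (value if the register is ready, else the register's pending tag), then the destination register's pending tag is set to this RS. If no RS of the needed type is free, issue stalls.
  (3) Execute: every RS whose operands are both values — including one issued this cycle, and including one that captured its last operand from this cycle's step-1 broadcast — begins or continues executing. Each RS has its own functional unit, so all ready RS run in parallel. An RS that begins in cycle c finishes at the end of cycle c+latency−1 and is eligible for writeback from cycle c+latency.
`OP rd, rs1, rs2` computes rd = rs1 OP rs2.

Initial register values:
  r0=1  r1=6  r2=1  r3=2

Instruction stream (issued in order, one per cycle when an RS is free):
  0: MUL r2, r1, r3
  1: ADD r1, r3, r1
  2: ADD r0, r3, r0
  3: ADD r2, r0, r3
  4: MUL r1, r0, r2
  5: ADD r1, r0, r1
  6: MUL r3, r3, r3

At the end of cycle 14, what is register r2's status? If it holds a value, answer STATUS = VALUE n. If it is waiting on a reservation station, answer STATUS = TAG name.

STATUS = VALUE 5

  c1: issue MUL r2<-Mul1  regs: r0:1,r1:6,r2:Mul1,r3:2
  c2: issue ADD r1<-Add1  regs: r0:1,r1:Add1,r2:Mul1,r3:2
  c3: issue ADD r0<-Add2  regs: r0:Add2,r1:Add1,r2:Mul1,r3:2
  c4: stall  regs: r0:Add2,r1:Add1,r2:Mul1,r3:2
  c5: CDB Add1=8; issue ADD r2<-Add1  regs: r0:Add2,r1:8,r2:Add1,r3:2
  c6: CDB Add2=3; issue MUL r1<-Mul2  regs: r0:3,r1:Mul2,r2:Add1,r3:2
  c7: CDB Mul1=12; issue ADD r1<-Add2  regs: r0:3,r1:Add2,r2:Add1,r3:2
  c8: issue MUL r3<-Mul1  regs: r0:3,r1:Add2,r2:Add1,r3:Mul1
  c9: CDB Add1=5  regs: r0:3,r1:Add2,r2:5,r3:Mul1
  c10: -  regs: r0:3,r1:Add2,r2:5,r3:Mul1
  c11: -  regs: r0:3,r1:Add2,r2:5,r3:Mul1
  c12: -  regs: r0:3,r1:Add2,r2:5,r3:Mul1
  c13: CDB Mul1=4  regs: r0:3,r1:Add2,r2:5,r3:4
  c14: CDB Mul2=15  regs: r0:3,r1:Add2,r2:5,r3:4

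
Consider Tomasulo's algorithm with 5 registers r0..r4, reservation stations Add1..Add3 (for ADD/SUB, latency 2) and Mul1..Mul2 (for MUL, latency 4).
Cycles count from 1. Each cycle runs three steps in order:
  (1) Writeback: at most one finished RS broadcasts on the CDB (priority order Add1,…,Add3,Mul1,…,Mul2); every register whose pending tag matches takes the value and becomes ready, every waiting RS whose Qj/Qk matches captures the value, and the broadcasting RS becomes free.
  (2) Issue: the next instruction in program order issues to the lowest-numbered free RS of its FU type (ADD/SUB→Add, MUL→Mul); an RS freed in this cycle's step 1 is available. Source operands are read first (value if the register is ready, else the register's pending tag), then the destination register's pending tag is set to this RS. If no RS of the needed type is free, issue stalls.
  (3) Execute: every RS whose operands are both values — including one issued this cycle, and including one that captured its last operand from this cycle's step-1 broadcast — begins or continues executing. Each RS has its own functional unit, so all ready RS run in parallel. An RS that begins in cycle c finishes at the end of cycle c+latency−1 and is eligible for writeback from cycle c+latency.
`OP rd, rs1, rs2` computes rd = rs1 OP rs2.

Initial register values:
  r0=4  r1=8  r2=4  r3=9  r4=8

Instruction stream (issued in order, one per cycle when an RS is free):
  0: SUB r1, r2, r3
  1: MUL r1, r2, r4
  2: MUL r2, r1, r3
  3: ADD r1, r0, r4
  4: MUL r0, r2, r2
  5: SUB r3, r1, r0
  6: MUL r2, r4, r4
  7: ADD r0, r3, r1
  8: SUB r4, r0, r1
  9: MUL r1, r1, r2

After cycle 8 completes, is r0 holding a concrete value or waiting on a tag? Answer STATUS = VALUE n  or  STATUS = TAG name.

cycle 1: issue SUB r1<-Add1 // r0:4,r1:Add1,r2:4,r3:9,r4:8
cycle 2: issue MUL r1<-Mul1 // r0:4,r1:Mul1,r2:4,r3:9,r4:8
cycle 3: CDB Add1=-5; issue MUL r2<-Mul2 // r0:4,r1:Mul1,r2:Mul2,r3:9,r4:8
cycle 4: issue ADD r1<-Add1 // r0:4,r1:Add1,r2:Mul2,r3:9,r4:8
cycle 5: stall // r0:4,r1:Add1,r2:Mul2,r3:9,r4:8
cycle 6: CDB Add1=12; stall // r0:4,r1:12,r2:Mul2,r3:9,r4:8
cycle 7: CDB Mul1=32; issue MUL r0<-Mul1 // r0:Mul1,r1:12,r2:Mul2,r3:9,r4:8
cycle 8: issue SUB r3<-Add1 // r0:Mul1,r1:12,r2:Mul2,r3:Add1,r4:8

STATUS = TAG Mul1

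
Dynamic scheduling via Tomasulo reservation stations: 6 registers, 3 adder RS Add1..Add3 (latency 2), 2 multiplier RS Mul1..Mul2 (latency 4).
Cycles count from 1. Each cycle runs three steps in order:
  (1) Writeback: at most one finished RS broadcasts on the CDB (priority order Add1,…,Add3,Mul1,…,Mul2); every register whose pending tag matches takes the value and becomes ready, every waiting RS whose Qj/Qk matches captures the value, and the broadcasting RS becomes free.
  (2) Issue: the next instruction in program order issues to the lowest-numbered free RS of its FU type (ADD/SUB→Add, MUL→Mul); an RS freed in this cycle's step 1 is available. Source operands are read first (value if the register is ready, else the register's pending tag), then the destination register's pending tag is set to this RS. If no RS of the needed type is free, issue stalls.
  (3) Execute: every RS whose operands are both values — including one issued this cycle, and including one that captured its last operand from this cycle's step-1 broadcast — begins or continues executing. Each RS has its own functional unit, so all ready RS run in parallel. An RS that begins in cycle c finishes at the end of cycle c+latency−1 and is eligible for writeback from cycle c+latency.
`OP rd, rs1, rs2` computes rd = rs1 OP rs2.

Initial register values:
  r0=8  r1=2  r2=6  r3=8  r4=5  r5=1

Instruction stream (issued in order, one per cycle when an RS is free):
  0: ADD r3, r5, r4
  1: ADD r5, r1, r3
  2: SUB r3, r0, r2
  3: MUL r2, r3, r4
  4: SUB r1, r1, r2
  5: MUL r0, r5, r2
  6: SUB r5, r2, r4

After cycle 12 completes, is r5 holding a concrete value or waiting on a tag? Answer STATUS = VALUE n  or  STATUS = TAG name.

c1: issue ADD r3<-Add1 | r0:8,r1:2,r2:6,r3:Add1,r4:5,r5:1
c2: issue ADD r5<-Add2 | r0:8,r1:2,r2:6,r3:Add1,r4:5,r5:Add2
c3: CDB Add1=6; issue SUB r3<-Add1 | r0:8,r1:2,r2:6,r3:Add1,r4:5,r5:Add2
c4: issue MUL r2<-Mul1 | r0:8,r1:2,r2:Mul1,r3:Add1,r4:5,r5:Add2
c5: CDB Add1=2; issue SUB r1<-Add1 | r0:8,r1:Add1,r2:Mul1,r3:2,r4:5,r5:Add2
c6: CDB Add2=8; issue MUL r0<-Mul2 | r0:Mul2,r1:Add1,r2:Mul1,r3:2,r4:5,r5:8
c7: issue SUB r5<-Add2 | r0:Mul2,r1:Add1,r2:Mul1,r3:2,r4:5,r5:Add2
c8: - | r0:Mul2,r1:Add1,r2:Mul1,r3:2,r4:5,r5:Add2
c9: CDB Mul1=10 | r0:Mul2,r1:Add1,r2:10,r3:2,r4:5,r5:Add2
c10: - | r0:Mul2,r1:Add1,r2:10,r3:2,r4:5,r5:Add2
c11: CDB Add1=-8 | r0:Mul2,r1:-8,r2:10,r3:2,r4:5,r5:Add2
c12: CDB Add2=5 | r0:Mul2,r1:-8,r2:10,r3:2,r4:5,r5:5

STATUS = VALUE 5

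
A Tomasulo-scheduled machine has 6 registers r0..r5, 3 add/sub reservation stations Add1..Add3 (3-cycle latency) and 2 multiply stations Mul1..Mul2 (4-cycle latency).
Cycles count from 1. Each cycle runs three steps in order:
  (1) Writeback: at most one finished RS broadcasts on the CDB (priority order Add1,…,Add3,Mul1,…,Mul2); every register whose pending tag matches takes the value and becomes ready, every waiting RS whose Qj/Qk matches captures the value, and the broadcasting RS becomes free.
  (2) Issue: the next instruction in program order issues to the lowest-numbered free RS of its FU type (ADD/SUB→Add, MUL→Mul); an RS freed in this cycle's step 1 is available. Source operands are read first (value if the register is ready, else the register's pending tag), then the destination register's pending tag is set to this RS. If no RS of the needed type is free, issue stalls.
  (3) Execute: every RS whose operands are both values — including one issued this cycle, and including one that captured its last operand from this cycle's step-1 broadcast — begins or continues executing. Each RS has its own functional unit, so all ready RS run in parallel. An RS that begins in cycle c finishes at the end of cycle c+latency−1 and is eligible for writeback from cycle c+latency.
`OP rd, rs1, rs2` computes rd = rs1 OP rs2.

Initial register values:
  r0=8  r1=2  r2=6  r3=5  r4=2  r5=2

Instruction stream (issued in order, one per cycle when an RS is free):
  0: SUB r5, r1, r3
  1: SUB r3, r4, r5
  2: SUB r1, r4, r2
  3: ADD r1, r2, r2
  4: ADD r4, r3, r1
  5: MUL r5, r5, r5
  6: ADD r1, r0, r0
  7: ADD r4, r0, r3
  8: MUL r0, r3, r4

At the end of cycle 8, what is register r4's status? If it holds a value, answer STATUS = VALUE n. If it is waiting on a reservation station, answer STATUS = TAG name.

STATUS = TAG Add3

  c1: issue SUB r5<-Add1  regs: r0:8,r1:2,r2:6,r3:5,r4:2,r5:Add1
  c2: issue SUB r3<-Add2  regs: r0:8,r1:2,r2:6,r3:Add2,r4:2,r5:Add1
  c3: issue SUB r1<-Add3  regs: r0:8,r1:Add3,r2:6,r3:Add2,r4:2,r5:Add1
  c4: CDB Add1=-3; issue ADD r1<-Add1  regs: r0:8,r1:Add1,r2:6,r3:Add2,r4:2,r5:-3
  c5: stall  regs: r0:8,r1:Add1,r2:6,r3:Add2,r4:2,r5:-3
  c6: CDB Add3=-4; issue ADD r4<-Add3  regs: r0:8,r1:Add1,r2:6,r3:Add2,r4:Add3,r5:-3
  c7: CDB Add1=12; issue MUL r5<-Mul1  regs: r0:8,r1:12,r2:6,r3:Add2,r4:Add3,r5:Mul1
  c8: CDB Add2=5; issue ADD r1<-Add1  regs: r0:8,r1:Add1,r2:6,r3:5,r4:Add3,r5:Mul1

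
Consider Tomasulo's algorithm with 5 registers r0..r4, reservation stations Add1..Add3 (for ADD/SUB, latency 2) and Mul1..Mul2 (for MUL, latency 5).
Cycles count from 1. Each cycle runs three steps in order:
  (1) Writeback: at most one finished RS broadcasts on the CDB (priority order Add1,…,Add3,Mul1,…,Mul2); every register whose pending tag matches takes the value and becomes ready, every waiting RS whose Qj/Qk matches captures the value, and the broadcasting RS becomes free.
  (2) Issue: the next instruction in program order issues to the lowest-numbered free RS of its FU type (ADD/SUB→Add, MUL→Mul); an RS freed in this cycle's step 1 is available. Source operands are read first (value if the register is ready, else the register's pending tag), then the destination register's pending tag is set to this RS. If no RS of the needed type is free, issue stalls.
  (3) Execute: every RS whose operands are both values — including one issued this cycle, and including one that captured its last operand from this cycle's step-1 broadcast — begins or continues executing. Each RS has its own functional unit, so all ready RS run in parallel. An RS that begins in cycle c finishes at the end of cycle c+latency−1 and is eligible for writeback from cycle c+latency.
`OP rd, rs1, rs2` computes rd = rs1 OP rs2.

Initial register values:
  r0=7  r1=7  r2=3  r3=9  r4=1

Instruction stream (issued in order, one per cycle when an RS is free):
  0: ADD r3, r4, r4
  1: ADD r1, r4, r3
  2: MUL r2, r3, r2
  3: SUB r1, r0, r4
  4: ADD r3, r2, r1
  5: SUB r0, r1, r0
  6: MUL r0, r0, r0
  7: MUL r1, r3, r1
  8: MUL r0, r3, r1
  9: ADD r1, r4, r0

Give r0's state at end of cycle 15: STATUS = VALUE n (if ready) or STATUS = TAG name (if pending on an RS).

c1: issue ADD r3<-Add1 | r0:7,r1:7,r2:3,r3:Add1,r4:1
c2: issue ADD r1<-Add2 | r0:7,r1:Add2,r2:3,r3:Add1,r4:1
c3: CDB Add1=2; issue MUL r2<-Mul1 | r0:7,r1:Add2,r2:Mul1,r3:2,r4:1
c4: issue SUB r1<-Add1 | r0:7,r1:Add1,r2:Mul1,r3:2,r4:1
c5: CDB Add2=3; issue ADD r3<-Add2 | r0:7,r1:Add1,r2:Mul1,r3:Add2,r4:1
c6: CDB Add1=6; issue SUB r0<-Add1 | r0:Add1,r1:6,r2:Mul1,r3:Add2,r4:1
c7: issue MUL r0<-Mul2 | r0:Mul2,r1:6,r2:Mul1,r3:Add2,r4:1
c8: CDB Add1=-1; stall | r0:Mul2,r1:6,r2:Mul1,r3:Add2,r4:1
c9: CDB Mul1=6; issue MUL r1<-Mul1 | r0:Mul2,r1:Mul1,r2:6,r3:Add2,r4:1
c10: stall | r0:Mul2,r1:Mul1,r2:6,r3:Add2,r4:1
c11: CDB Add2=12; stall | r0:Mul2,r1:Mul1,r2:6,r3:12,r4:1
c12: stall | r0:Mul2,r1:Mul1,r2:6,r3:12,r4:1
c13: CDB Mul2=1; issue MUL r0<-Mul2 | r0:Mul2,r1:Mul1,r2:6,r3:12,r4:1
c14: issue ADD r1<-Add1 | r0:Mul2,r1:Add1,r2:6,r3:12,r4:1
c15: - | r0:Mul2,r1:Add1,r2:6,r3:12,r4:1

STATUS = TAG Mul2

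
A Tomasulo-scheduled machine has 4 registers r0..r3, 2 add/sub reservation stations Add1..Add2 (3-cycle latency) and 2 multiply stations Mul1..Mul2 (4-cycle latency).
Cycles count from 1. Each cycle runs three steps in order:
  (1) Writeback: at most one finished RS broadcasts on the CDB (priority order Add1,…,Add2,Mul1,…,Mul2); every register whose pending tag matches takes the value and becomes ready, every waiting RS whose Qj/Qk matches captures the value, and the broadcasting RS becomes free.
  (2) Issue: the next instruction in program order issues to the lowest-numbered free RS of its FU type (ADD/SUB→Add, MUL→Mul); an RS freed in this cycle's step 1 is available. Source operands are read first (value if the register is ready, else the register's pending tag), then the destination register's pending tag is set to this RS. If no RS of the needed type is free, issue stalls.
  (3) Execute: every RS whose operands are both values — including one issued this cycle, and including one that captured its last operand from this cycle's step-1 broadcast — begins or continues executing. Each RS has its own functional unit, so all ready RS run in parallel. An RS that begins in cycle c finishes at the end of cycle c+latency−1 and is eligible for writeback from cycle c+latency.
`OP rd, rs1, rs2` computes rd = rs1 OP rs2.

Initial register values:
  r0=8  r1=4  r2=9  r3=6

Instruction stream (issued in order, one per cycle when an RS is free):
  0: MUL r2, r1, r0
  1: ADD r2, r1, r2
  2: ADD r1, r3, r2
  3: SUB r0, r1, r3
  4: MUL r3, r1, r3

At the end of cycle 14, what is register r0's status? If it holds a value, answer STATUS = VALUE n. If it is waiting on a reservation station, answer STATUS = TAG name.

STATUS = VALUE 36

c1: issue MUL r2<-Mul1 | r0:8,r1:4,r2:Mul1,r3:6
c2: issue ADD r2<-Add1 | r0:8,r1:4,r2:Add1,r3:6
c3: issue ADD r1<-Add2 | r0:8,r1:Add2,r2:Add1,r3:6
c4: stall | r0:8,r1:Add2,r2:Add1,r3:6
c5: CDB Mul1=32; stall | r0:8,r1:Add2,r2:Add1,r3:6
c6: stall | r0:8,r1:Add2,r2:Add1,r3:6
c7: stall | r0:8,r1:Add2,r2:Add1,r3:6
c8: CDB Add1=36; issue SUB r0<-Add1 | r0:Add1,r1:Add2,r2:36,r3:6
c9: issue MUL r3<-Mul1 | r0:Add1,r1:Add2,r2:36,r3:Mul1
c10: - | r0:Add1,r1:Add2,r2:36,r3:Mul1
c11: CDB Add2=42 | r0:Add1,r1:42,r2:36,r3:Mul1
c12: - | r0:Add1,r1:42,r2:36,r3:Mul1
c13: - | r0:Add1,r1:42,r2:36,r3:Mul1
c14: CDB Add1=36 | r0:36,r1:42,r2:36,r3:Mul1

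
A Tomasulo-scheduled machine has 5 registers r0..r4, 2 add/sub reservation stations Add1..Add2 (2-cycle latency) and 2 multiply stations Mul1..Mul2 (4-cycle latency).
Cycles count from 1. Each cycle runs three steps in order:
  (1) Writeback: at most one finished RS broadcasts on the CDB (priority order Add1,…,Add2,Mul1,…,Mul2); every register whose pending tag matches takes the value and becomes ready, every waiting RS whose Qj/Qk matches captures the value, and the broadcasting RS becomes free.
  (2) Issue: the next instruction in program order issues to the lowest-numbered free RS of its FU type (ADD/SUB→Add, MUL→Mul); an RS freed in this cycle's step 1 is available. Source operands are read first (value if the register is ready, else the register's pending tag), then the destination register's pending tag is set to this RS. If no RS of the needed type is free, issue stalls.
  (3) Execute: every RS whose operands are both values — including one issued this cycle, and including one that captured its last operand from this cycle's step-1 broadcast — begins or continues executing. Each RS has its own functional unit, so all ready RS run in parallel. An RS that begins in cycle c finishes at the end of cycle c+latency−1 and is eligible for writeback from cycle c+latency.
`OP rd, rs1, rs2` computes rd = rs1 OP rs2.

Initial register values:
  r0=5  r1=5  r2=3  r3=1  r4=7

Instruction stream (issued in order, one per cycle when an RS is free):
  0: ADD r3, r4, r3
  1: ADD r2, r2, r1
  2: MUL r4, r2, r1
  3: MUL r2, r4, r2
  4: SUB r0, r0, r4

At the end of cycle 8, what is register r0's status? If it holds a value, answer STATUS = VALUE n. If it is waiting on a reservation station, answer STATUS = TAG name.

STATUS = TAG Add1

c1: issue ADD r3<-Add1 | r0:5,r1:5,r2:3,r3:Add1,r4:7
c2: issue ADD r2<-Add2 | r0:5,r1:5,r2:Add2,r3:Add1,r4:7
c3: CDB Add1=8; issue MUL r4<-Mul1 | r0:5,r1:5,r2:Add2,r3:8,r4:Mul1
c4: CDB Add2=8; issue MUL r2<-Mul2 | r0:5,r1:5,r2:Mul2,r3:8,r4:Mul1
c5: issue SUB r0<-Add1 | r0:Add1,r1:5,r2:Mul2,r3:8,r4:Mul1
c6: - | r0:Add1,r1:5,r2:Mul2,r3:8,r4:Mul1
c7: - | r0:Add1,r1:5,r2:Mul2,r3:8,r4:Mul1
c8: CDB Mul1=40 | r0:Add1,r1:5,r2:Mul2,r3:8,r4:40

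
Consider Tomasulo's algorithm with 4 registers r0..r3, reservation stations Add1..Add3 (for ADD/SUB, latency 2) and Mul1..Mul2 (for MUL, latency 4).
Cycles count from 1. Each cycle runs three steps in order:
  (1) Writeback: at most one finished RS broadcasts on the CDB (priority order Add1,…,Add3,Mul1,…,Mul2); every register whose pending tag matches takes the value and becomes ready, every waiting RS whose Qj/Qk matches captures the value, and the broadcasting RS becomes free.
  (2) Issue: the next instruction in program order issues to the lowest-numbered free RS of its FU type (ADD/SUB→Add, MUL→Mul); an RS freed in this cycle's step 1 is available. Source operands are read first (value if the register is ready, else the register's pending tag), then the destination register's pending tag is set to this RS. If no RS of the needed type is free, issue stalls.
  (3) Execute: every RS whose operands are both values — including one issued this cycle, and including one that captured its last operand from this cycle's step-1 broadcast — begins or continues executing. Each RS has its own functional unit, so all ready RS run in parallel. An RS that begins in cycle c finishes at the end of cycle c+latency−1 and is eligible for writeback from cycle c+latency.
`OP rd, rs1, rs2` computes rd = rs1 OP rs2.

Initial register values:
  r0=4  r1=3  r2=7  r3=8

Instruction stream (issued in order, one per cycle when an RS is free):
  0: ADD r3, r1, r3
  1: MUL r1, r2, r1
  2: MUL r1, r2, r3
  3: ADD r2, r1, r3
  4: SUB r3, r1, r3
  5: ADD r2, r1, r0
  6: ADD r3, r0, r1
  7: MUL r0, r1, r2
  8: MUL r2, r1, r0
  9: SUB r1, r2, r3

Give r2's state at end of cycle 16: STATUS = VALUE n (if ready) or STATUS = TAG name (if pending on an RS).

  c1: issue ADD r3<-Add1  regs: r0:4,r1:3,r2:7,r3:Add1
  c2: issue MUL r1<-Mul1  regs: r0:4,r1:Mul1,r2:7,r3:Add1
  c3: CDB Add1=11; issue MUL r1<-Mul2  regs: r0:4,r1:Mul2,r2:7,r3:11
  c4: issue ADD r2<-Add1  regs: r0:4,r1:Mul2,r2:Add1,r3:11
  c5: issue SUB r3<-Add2  regs: r0:4,r1:Mul2,r2:Add1,r3:Add2
  c6: CDB Mul1=21; issue ADD r2<-Add3  regs: r0:4,r1:Mul2,r2:Add3,r3:Add2
  c7: CDB Mul2=77; stall  regs: r0:4,r1:77,r2:Add3,r3:Add2
  c8: stall  regs: r0:4,r1:77,r2:Add3,r3:Add2
  c9: CDB Add1=88; issue ADD r3<-Add1  regs: r0:4,r1:77,r2:Add3,r3:Add1
  c10: CDB Add2=66; issue MUL r0<-Mul1  regs: r0:Mul1,r1:77,r2:Add3,r3:Add1
  c11: CDB Add1=81; issue MUL r2<-Mul2  regs: r0:Mul1,r1:77,r2:Mul2,r3:81
  c12: CDB Add3=81; issue SUB r1<-Add1  regs: r0:Mul1,r1:Add1,r2:Mul2,r3:81
  c13: -  regs: r0:Mul1,r1:Add1,r2:Mul2,r3:81
  c14: -  regs: r0:Mul1,r1:Add1,r2:Mul2,r3:81
  c15: -  regs: r0:Mul1,r1:Add1,r2:Mul2,r3:81
  c16: CDB Mul1=6237  regs: r0:6237,r1:Add1,r2:Mul2,r3:81

STATUS = TAG Mul2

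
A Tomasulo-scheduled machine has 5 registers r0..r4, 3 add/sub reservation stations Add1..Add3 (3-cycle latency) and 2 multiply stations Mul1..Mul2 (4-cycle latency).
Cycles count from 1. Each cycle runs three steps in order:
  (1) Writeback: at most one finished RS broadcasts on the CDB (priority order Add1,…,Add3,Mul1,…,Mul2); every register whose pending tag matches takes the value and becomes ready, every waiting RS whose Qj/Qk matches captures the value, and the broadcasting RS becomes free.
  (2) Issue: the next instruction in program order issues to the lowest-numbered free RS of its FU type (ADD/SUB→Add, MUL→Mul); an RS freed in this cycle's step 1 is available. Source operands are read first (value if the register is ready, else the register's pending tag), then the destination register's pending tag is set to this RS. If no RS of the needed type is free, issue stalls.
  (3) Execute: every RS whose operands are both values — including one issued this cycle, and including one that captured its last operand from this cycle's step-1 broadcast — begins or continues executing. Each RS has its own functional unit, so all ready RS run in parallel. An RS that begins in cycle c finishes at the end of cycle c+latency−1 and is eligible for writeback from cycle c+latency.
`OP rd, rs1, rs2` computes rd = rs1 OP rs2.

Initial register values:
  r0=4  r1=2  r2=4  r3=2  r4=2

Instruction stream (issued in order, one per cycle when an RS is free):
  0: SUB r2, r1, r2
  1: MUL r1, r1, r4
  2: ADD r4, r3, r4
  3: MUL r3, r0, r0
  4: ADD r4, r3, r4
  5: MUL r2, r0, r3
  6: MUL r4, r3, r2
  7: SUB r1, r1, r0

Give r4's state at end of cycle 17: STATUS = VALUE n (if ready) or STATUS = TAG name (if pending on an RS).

  c1: issue SUB r2<-Add1  regs: r0:4,r1:2,r2:Add1,r3:2,r4:2
  c2: issue MUL r1<-Mul1  regs: r0:4,r1:Mul1,r2:Add1,r3:2,r4:2
  c3: issue ADD r4<-Add2  regs: r0:4,r1:Mul1,r2:Add1,r3:2,r4:Add2
  c4: CDB Add1=-2; issue MUL r3<-Mul2  regs: r0:4,r1:Mul1,r2:-2,r3:Mul2,r4:Add2
  c5: issue ADD r4<-Add1  regs: r0:4,r1:Mul1,r2:-2,r3:Mul2,r4:Add1
  c6: CDB Add2=4; stall  regs: r0:4,r1:Mul1,r2:-2,r3:Mul2,r4:Add1
  c7: CDB Mul1=4; issue MUL r2<-Mul1  regs: r0:4,r1:4,r2:Mul1,r3:Mul2,r4:Add1
  c8: CDB Mul2=16; issue MUL r4<-Mul2  regs: r0:4,r1:4,r2:Mul1,r3:16,r4:Mul2
  c9: issue SUB r1<-Add2  regs: r0:4,r1:Add2,r2:Mul1,r3:16,r4:Mul2
  c10: -  regs: r0:4,r1:Add2,r2:Mul1,r3:16,r4:Mul2
  c11: CDB Add1=20  regs: r0:4,r1:Add2,r2:Mul1,r3:16,r4:Mul2
  c12: CDB Add2=0  regs: r0:4,r1:0,r2:Mul1,r3:16,r4:Mul2
  c13: CDB Mul1=64  regs: r0:4,r1:0,r2:64,r3:16,r4:Mul2
  c14: -  regs: r0:4,r1:0,r2:64,r3:16,r4:Mul2
  c15: -  regs: r0:4,r1:0,r2:64,r3:16,r4:Mul2
  c16: -  regs: r0:4,r1:0,r2:64,r3:16,r4:Mul2
  c17: CDB Mul2=1024  regs: r0:4,r1:0,r2:64,r3:16,r4:1024

STATUS = VALUE 1024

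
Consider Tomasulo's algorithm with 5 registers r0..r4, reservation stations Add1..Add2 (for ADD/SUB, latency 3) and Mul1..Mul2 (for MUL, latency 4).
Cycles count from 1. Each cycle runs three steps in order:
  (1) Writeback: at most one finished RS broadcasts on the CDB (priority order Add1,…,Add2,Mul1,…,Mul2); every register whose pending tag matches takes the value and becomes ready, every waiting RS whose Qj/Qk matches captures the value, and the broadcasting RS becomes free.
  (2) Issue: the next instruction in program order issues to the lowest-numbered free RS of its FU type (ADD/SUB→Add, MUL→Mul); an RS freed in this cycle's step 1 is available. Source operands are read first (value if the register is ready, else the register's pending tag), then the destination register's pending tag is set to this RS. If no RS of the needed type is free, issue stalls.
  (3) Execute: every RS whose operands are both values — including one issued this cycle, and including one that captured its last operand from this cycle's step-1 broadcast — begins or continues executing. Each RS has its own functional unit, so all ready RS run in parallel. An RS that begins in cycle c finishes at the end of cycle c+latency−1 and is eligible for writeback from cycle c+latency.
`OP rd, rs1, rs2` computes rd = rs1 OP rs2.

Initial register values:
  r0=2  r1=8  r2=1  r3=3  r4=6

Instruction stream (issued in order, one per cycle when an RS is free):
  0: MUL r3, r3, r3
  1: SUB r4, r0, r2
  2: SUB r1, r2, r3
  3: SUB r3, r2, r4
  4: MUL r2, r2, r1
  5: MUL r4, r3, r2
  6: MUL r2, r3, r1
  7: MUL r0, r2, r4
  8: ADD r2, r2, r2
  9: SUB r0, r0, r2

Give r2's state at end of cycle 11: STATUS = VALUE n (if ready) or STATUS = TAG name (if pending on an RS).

c1: issue MUL r3<-Mul1 | r0:2,r1:8,r2:1,r3:Mul1,r4:6
c2: issue SUB r4<-Add1 | r0:2,r1:8,r2:1,r3:Mul1,r4:Add1
c3: issue SUB r1<-Add2 | r0:2,r1:Add2,r2:1,r3:Mul1,r4:Add1
c4: stall | r0:2,r1:Add2,r2:1,r3:Mul1,r4:Add1
c5: CDB Add1=1; issue SUB r3<-Add1 | r0:2,r1:Add2,r2:1,r3:Add1,r4:1
c6: CDB Mul1=9; issue MUL r2<-Mul1 | r0:2,r1:Add2,r2:Mul1,r3:Add1,r4:1
c7: issue MUL r4<-Mul2 | r0:2,r1:Add2,r2:Mul1,r3:Add1,r4:Mul2
c8: CDB Add1=0; stall | r0:2,r1:Add2,r2:Mul1,r3:0,r4:Mul2
c9: CDB Add2=-8; stall | r0:2,r1:-8,r2:Mul1,r3:0,r4:Mul2
c10: stall | r0:2,r1:-8,r2:Mul1,r3:0,r4:Mul2
c11: stall | r0:2,r1:-8,r2:Mul1,r3:0,r4:Mul2

STATUS = TAG Mul1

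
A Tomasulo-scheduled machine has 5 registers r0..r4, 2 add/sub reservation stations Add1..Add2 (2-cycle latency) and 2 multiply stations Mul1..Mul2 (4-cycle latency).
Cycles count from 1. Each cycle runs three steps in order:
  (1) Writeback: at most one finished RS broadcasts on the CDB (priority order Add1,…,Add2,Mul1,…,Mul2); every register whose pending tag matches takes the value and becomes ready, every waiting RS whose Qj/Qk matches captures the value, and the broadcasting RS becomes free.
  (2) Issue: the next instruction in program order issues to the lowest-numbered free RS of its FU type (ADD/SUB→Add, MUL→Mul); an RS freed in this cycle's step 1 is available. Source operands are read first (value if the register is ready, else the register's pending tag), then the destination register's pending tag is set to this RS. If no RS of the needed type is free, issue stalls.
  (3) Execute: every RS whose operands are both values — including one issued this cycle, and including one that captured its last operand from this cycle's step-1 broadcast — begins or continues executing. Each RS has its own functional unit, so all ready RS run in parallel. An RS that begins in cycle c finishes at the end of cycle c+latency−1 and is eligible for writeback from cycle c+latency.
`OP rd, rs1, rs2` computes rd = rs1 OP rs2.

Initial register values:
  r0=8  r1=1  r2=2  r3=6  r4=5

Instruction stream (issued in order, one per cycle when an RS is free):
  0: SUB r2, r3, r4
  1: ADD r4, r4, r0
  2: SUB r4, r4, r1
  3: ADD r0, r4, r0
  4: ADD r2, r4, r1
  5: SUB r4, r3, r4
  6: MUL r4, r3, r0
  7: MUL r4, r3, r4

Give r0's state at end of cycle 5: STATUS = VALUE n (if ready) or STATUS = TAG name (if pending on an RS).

STATUS = TAG Add2

  c1: issue SUB r2<-Add1  regs: r0:8,r1:1,r2:Add1,r3:6,r4:5
  c2: issue ADD r4<-Add2  regs: r0:8,r1:1,r2:Add1,r3:6,r4:Add2
  c3: CDB Add1=1; issue SUB r4<-Add1  regs: r0:8,r1:1,r2:1,r3:6,r4:Add1
  c4: CDB Add2=13; issue ADD r0<-Add2  regs: r0:Add2,r1:1,r2:1,r3:6,r4:Add1
  c5: stall  regs: r0:Add2,r1:1,r2:1,r3:6,r4:Add1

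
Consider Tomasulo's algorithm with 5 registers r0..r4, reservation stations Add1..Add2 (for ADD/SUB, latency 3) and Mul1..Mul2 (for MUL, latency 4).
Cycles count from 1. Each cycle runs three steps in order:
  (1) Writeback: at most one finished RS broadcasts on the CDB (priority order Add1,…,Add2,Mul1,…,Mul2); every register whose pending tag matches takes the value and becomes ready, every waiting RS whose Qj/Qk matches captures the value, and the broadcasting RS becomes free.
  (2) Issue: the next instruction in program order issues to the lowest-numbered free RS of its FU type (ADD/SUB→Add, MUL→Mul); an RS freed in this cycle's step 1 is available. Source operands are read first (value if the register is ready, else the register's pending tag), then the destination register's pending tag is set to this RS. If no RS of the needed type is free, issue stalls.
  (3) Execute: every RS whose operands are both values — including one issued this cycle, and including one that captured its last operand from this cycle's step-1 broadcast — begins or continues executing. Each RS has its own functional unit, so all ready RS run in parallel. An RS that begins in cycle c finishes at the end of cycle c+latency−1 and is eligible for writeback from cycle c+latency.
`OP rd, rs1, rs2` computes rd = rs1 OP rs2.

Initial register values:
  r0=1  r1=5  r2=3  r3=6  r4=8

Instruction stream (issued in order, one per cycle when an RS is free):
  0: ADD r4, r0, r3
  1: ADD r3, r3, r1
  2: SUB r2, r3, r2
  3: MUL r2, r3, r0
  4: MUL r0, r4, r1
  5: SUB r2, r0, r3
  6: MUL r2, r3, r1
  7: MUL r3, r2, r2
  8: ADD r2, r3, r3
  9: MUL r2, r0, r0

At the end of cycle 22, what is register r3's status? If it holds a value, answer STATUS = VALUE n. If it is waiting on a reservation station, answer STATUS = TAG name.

STATUS = VALUE 3025

  c1: issue ADD r4<-Add1  regs: r0:1,r1:5,r2:3,r3:6,r4:Add1
  c2: issue ADD r3<-Add2  regs: r0:1,r1:5,r2:3,r3:Add2,r4:Add1
  c3: stall  regs: r0:1,r1:5,r2:3,r3:Add2,r4:Add1
  c4: CDB Add1=7; issue SUB r2<-Add1  regs: r0:1,r1:5,r2:Add1,r3:Add2,r4:7
  c5: CDB Add2=11; issue MUL r2<-Mul1  regs: r0:1,r1:5,r2:Mul1,r3:11,r4:7
  c6: issue MUL r0<-Mul2  regs: r0:Mul2,r1:5,r2:Mul1,r3:11,r4:7
  c7: issue SUB r2<-Add2  regs: r0:Mul2,r1:5,r2:Add2,r3:11,r4:7
  c8: CDB Add1=8; stall  regs: r0:Mul2,r1:5,r2:Add2,r3:11,r4:7
  c9: CDB Mul1=11; issue MUL r2<-Mul1  regs: r0:Mul2,r1:5,r2:Mul1,r3:11,r4:7
  c10: CDB Mul2=35; issue MUL r3<-Mul2  regs: r0:35,r1:5,r2:Mul1,r3:Mul2,r4:7
  c11: issue ADD r2<-Add1  regs: r0:35,r1:5,r2:Add1,r3:Mul2,r4:7
  c12: stall  regs: r0:35,r1:5,r2:Add1,r3:Mul2,r4:7
  c13: CDB Add2=24; stall  regs: r0:35,r1:5,r2:Add1,r3:Mul2,r4:7
  c14: CDB Mul1=55; issue MUL r2<-Mul1  regs: r0:35,r1:5,r2:Mul1,r3:Mul2,r4:7
  c15: -  regs: r0:35,r1:5,r2:Mul1,r3:Mul2,r4:7
  c16: -  regs: r0:35,r1:5,r2:Mul1,r3:Mul2,r4:7
  c17: -  regs: r0:35,r1:5,r2:Mul1,r3:Mul2,r4:7
  c18: CDB Mul1=1225  regs: r0:35,r1:5,r2:1225,r3:Mul2,r4:7
  c19: CDB Mul2=3025  regs: r0:35,r1:5,r2:1225,r3:3025,r4:7
  c20: -  regs: r0:35,r1:5,r2:1225,r3:3025,r4:7
  c21: -  regs: r0:35,r1:5,r2:1225,r3:3025,r4:7
  c22: CDB Add1=6050  regs: r0:35,r1:5,r2:1225,r3:3025,r4:7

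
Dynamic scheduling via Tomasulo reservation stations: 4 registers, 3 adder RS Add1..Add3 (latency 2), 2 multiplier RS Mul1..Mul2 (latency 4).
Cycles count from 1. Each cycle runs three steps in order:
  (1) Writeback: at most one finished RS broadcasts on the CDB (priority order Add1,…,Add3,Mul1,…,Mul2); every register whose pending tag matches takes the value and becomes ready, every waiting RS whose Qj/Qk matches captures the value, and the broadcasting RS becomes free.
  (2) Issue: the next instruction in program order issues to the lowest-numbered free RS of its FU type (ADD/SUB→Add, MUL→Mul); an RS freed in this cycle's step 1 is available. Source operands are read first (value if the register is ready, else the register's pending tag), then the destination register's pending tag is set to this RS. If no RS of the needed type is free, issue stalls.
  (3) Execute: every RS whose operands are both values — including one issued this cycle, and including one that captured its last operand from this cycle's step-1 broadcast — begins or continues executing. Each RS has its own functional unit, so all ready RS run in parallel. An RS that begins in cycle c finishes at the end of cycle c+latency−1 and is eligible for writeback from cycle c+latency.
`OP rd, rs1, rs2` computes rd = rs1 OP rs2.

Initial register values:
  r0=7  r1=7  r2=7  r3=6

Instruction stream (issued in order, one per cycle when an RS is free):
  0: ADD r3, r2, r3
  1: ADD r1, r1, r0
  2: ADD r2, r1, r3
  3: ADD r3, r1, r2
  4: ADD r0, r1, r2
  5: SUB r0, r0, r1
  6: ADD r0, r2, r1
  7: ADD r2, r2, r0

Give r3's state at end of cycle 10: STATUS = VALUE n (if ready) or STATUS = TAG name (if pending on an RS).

c1: issue ADD r3<-Add1 | r0:7,r1:7,r2:7,r3:Add1
c2: issue ADD r1<-Add2 | r0:7,r1:Add2,r2:7,r3:Add1
c3: CDB Add1=13; issue ADD r2<-Add1 | r0:7,r1:Add2,r2:Add1,r3:13
c4: CDB Add2=14; issue ADD r3<-Add2 | r0:7,r1:14,r2:Add1,r3:Add2
c5: issue ADD r0<-Add3 | r0:Add3,r1:14,r2:Add1,r3:Add2
c6: CDB Add1=27; issue SUB r0<-Add1 | r0:Add1,r1:14,r2:27,r3:Add2
c7: stall | r0:Add1,r1:14,r2:27,r3:Add2
c8: CDB Add2=41; issue ADD r0<-Add2 | r0:Add2,r1:14,r2:27,r3:41
c9: CDB Add3=41; issue ADD r2<-Add3 | r0:Add2,r1:14,r2:Add3,r3:41
c10: CDB Add2=41 | r0:41,r1:14,r2:Add3,r3:41

STATUS = VALUE 41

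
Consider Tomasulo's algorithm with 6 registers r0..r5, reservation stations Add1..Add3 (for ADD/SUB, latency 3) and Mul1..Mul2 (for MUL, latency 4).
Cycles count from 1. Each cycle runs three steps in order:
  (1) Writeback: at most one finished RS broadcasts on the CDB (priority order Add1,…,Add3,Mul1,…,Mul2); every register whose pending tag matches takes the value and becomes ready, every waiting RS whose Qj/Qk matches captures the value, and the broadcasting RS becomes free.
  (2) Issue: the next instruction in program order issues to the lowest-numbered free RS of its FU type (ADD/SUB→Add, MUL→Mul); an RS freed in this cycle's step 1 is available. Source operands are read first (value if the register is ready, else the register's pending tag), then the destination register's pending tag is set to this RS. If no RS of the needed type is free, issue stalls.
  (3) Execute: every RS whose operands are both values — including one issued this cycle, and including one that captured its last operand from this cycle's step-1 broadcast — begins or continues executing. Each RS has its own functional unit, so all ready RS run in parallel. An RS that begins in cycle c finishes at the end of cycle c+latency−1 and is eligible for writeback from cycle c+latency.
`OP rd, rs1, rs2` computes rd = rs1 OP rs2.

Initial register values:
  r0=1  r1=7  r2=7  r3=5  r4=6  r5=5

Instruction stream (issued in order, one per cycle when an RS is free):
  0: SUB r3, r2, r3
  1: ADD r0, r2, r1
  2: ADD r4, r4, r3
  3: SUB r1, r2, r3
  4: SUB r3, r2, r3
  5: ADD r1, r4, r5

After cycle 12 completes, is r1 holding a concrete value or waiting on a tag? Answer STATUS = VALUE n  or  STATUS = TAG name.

STATUS = VALUE 13

cycle 1: issue SUB r3<-Add1 // r0:1,r1:7,r2:7,r3:Add1,r4:6,r5:5
cycle 2: issue ADD r0<-Add2 // r0:Add2,r1:7,r2:7,r3:Add1,r4:6,r5:5
cycle 3: issue ADD r4<-Add3 // r0:Add2,r1:7,r2:7,r3:Add1,r4:Add3,r5:5
cycle 4: CDB Add1=2; issue SUB r1<-Add1 // r0:Add2,r1:Add1,r2:7,r3:2,r4:Add3,r5:5
cycle 5: CDB Add2=14; issue SUB r3<-Add2 // r0:14,r1:Add1,r2:7,r3:Add2,r4:Add3,r5:5
cycle 6: stall // r0:14,r1:Add1,r2:7,r3:Add2,r4:Add3,r5:5
cycle 7: CDB Add1=5; issue ADD r1<-Add1 // r0:14,r1:Add1,r2:7,r3:Add2,r4:Add3,r5:5
cycle 8: CDB Add2=5 // r0:14,r1:Add1,r2:7,r3:5,r4:Add3,r5:5
cycle 9: CDB Add3=8 // r0:14,r1:Add1,r2:7,r3:5,r4:8,r5:5
cycle 10: - // r0:14,r1:Add1,r2:7,r3:5,r4:8,r5:5
cycle 11: - // r0:14,r1:Add1,r2:7,r3:5,r4:8,r5:5
cycle 12: CDB Add1=13 // r0:14,r1:13,r2:7,r3:5,r4:8,r5:5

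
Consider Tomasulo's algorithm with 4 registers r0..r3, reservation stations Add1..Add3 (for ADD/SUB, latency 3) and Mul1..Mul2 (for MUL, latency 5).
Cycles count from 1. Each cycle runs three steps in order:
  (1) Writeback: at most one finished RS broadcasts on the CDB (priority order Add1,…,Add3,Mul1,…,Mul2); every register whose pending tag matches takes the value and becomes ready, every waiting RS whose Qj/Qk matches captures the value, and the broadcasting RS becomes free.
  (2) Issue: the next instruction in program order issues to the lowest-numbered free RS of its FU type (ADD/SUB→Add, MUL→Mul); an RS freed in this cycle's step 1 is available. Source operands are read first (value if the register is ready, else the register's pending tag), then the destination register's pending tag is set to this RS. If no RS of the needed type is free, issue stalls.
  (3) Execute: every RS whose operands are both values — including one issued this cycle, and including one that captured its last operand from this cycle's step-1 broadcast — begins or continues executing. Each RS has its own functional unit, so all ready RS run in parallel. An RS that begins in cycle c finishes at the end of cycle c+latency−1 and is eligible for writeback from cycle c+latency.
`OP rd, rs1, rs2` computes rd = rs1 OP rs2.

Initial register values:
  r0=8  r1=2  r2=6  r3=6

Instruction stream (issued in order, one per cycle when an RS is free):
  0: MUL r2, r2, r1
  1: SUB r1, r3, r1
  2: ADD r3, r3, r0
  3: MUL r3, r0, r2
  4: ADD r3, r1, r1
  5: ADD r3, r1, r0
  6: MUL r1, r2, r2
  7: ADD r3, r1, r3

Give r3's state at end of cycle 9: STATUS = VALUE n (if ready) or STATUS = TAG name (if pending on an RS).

STATUS = TAG Add1

  c1: issue MUL r2<-Mul1  regs: r0:8,r1:2,r2:Mul1,r3:6
  c2: issue SUB r1<-Add1  regs: r0:8,r1:Add1,r2:Mul1,r3:6
  c3: issue ADD r3<-Add2  regs: r0:8,r1:Add1,r2:Mul1,r3:Add2
  c4: issue MUL r3<-Mul2  regs: r0:8,r1:Add1,r2:Mul1,r3:Mul2
  c5: CDB Add1=4; issue ADD r3<-Add1  regs: r0:8,r1:4,r2:Mul1,r3:Add1
  c6: CDB Add2=14; issue ADD r3<-Add2  regs: r0:8,r1:4,r2:Mul1,r3:Add2
  c7: CDB Mul1=12; issue MUL r1<-Mul1  regs: r0:8,r1:Mul1,r2:12,r3:Add2
  c8: CDB Add1=8; issue ADD r3<-Add1  regs: r0:8,r1:Mul1,r2:12,r3:Add1
  c9: CDB Add2=12  regs: r0:8,r1:Mul1,r2:12,r3:Add1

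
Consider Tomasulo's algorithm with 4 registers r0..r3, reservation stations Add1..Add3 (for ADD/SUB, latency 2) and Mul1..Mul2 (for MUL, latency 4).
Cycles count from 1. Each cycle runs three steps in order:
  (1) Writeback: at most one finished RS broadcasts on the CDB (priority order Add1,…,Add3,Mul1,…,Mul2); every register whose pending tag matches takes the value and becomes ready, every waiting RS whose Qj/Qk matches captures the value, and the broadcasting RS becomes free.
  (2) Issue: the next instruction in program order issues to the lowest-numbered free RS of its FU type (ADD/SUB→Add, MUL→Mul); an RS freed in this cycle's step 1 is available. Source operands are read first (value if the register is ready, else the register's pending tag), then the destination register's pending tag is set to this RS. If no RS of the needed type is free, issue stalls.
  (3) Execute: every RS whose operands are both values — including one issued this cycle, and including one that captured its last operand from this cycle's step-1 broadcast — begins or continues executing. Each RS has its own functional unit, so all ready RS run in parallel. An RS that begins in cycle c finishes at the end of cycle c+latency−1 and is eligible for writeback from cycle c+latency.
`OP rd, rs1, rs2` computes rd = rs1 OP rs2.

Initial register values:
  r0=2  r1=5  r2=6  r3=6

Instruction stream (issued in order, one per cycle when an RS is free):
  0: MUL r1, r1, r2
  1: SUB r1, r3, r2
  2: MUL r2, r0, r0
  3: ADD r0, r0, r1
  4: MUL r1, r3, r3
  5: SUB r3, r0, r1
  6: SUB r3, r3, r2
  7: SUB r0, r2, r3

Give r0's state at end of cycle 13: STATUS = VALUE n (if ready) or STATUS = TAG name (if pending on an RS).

cycle 1: issue MUL r1<-Mul1 // r0:2,r1:Mul1,r2:6,r3:6
cycle 2: issue SUB r1<-Add1 // r0:2,r1:Add1,r2:6,r3:6
cycle 3: issue MUL r2<-Mul2 // r0:2,r1:Add1,r2:Mul2,r3:6
cycle 4: CDB Add1=0; issue ADD r0<-Add1 // r0:Add1,r1:0,r2:Mul2,r3:6
cycle 5: CDB Mul1=30; issue MUL r1<-Mul1 // r0:Add1,r1:Mul1,r2:Mul2,r3:6
cycle 6: CDB Add1=2; issue SUB r3<-Add1 // r0:2,r1:Mul1,r2:Mul2,r3:Add1
cycle 7: CDB Mul2=4; issue SUB r3<-Add2 // r0:2,r1:Mul1,r2:4,r3:Add2
cycle 8: issue SUB r0<-Add3 // r0:Add3,r1:Mul1,r2:4,r3:Add2
cycle 9: CDB Mul1=36 // r0:Add3,r1:36,r2:4,r3:Add2
cycle 10: - // r0:Add3,r1:36,r2:4,r3:Add2
cycle 11: CDB Add1=-34 // r0:Add3,r1:36,r2:4,r3:Add2
cycle 12: - // r0:Add3,r1:36,r2:4,r3:Add2
cycle 13: CDB Add2=-38 // r0:Add3,r1:36,r2:4,r3:-38

STATUS = TAG Add3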